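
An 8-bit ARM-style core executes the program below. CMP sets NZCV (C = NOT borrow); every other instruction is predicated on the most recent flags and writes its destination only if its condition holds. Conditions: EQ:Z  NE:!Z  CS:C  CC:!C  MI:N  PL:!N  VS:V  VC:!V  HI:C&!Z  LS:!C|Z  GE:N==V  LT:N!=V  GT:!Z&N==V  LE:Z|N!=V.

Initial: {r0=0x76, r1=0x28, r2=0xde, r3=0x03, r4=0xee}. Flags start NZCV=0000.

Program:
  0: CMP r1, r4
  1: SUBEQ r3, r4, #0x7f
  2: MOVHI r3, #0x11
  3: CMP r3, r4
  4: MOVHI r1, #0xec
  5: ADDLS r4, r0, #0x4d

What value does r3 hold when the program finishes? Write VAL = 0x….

[0] flags=0000 → (cmp)
[1] flags=0000 EQ?F → skip
[2] flags=0000 HI?F → skip
[3] flags=0000 → (cmp)
[4] flags=0000 HI?F → skip
[5] flags=0000 LS?T → r4=0xc3

VAL = 0x03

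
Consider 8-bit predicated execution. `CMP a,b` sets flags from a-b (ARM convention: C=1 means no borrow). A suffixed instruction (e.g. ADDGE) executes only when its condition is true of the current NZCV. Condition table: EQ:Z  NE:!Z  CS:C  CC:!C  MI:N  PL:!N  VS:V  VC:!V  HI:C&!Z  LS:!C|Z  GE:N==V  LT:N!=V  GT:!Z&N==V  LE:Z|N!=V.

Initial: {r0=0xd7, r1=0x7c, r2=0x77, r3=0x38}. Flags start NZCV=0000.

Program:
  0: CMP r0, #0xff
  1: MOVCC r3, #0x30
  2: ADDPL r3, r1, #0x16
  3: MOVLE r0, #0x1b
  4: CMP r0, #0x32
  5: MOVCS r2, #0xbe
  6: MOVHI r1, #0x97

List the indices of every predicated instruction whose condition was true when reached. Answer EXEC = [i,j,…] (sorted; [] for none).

[0] flags=1000 → (cmp)
[1] flags=1000 CC?T → r3=0x30
[2] flags=1000 PL?F → skip
[3] flags=1000 LE?T → r0=0x1b
[4] flags=1000 → (cmp)
[5] flags=1000 CS?F → skip
[6] flags=1000 HI?F → skip

EXEC = [1,3]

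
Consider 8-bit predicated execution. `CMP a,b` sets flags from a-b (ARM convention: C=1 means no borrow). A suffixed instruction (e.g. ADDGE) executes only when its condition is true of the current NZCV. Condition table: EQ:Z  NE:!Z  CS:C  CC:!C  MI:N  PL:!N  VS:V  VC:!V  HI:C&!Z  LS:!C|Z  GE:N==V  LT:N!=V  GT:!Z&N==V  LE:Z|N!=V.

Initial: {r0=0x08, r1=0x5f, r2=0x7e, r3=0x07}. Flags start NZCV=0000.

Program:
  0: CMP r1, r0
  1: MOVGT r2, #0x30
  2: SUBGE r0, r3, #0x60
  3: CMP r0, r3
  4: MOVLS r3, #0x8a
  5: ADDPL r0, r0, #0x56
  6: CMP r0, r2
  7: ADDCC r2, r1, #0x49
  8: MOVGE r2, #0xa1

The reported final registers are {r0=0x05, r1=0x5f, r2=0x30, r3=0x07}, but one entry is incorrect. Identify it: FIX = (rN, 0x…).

FIX = (r0, 0xa7)

0: ✓ CMP  NZCV=0010
1: ✓ MOVGT  r2←0x30
2: ✓ SUBGE  r0←0xa7
3: ✓ CMP  NZCV=1010
4: · MOVLS
5: · ADDPL
6: ✓ CMP  NZCV=0011
7: · ADDCC
8: · MOVGE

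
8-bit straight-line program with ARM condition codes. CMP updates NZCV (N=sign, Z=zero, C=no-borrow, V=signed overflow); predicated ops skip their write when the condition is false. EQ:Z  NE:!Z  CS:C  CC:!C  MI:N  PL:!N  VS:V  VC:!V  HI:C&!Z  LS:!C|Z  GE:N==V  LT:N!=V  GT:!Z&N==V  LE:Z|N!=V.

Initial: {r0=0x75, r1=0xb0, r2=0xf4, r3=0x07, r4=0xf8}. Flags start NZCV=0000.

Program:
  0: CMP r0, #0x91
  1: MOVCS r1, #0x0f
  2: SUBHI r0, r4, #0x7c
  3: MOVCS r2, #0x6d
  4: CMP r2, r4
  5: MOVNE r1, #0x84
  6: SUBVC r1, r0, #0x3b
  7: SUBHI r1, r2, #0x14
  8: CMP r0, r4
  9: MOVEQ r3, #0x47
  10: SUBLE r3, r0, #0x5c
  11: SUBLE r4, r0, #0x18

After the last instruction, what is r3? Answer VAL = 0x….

VAL = 0x07

0: ✓ CMP  NZCV=1001
1: · MOVCS
2: · SUBHI
3: · MOVCS
4: ✓ CMP  NZCV=1000
5: ✓ MOVNE  r1←0x84
6: ✓ SUBVC  r1←0x3a
7: · SUBHI
8: ✓ CMP  NZCV=0000
9: · MOVEQ
10: · SUBLE
11: · SUBLE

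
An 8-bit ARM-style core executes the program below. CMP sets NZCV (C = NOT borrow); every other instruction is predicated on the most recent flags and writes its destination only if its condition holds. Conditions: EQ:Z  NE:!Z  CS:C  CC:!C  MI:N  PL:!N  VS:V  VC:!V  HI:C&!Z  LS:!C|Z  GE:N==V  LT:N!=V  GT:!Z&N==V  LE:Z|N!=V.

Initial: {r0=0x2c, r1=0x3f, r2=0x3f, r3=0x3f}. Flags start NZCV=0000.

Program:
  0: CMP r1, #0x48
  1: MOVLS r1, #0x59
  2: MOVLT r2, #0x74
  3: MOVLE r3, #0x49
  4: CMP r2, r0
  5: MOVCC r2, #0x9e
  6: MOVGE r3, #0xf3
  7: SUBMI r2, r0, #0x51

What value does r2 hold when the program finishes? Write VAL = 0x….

0: ✓ CMP  NZCV=1000
1: ✓ MOVLS  r1←0x59
2: ✓ MOVLT  r2←0x74
3: ✓ MOVLE  r3←0x49
4: ✓ CMP  NZCV=0010
5: · MOVCC
6: ✓ MOVGE  r3←0xf3
7: · SUBMI

VAL = 0x74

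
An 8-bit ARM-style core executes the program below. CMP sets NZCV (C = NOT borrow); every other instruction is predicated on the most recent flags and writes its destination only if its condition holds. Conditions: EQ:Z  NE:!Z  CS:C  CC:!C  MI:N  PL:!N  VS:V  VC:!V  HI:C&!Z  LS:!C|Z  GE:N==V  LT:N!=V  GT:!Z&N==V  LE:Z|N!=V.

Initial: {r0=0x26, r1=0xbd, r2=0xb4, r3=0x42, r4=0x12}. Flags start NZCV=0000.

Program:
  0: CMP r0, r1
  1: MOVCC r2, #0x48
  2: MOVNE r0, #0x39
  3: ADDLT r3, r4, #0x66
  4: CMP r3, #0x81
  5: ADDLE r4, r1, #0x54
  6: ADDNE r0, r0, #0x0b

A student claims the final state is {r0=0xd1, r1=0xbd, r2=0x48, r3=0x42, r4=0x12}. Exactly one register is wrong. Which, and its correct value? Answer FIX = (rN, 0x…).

FIX = (r0, 0x44)

0: ✓ CMP  NZCV=0000
1: ✓ MOVCC  r2←0x48
2: ✓ MOVNE  r0←0x39
3: · ADDLT
4: ✓ CMP  NZCV=1001
5: · ADDLE
6: ✓ ADDNE  r0←0x44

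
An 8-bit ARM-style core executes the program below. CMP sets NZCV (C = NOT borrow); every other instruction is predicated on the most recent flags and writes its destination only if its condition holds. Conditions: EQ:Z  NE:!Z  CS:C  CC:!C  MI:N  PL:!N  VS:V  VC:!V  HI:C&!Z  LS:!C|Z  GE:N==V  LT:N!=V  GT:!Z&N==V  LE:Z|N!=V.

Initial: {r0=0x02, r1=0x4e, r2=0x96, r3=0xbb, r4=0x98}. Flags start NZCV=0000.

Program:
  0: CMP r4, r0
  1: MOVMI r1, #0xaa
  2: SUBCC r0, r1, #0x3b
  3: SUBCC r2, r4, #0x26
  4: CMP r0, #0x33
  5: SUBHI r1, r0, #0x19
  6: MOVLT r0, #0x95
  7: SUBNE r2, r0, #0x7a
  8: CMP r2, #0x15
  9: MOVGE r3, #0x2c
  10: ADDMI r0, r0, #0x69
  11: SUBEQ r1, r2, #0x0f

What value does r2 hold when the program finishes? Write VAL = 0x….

VAL = 0x1b

0: ✓ CMP  NZCV=1010
1: ✓ MOVMI  r1←0xaa
2: · SUBCC
3: · SUBCC
4: ✓ CMP  NZCV=1000
5: · SUBHI
6: ✓ MOVLT  r0←0x95
7: ✓ SUBNE  r2←0x1b
8: ✓ CMP  NZCV=0010
9: ✓ MOVGE  r3←0x2c
10: · ADDMI
11: · SUBEQ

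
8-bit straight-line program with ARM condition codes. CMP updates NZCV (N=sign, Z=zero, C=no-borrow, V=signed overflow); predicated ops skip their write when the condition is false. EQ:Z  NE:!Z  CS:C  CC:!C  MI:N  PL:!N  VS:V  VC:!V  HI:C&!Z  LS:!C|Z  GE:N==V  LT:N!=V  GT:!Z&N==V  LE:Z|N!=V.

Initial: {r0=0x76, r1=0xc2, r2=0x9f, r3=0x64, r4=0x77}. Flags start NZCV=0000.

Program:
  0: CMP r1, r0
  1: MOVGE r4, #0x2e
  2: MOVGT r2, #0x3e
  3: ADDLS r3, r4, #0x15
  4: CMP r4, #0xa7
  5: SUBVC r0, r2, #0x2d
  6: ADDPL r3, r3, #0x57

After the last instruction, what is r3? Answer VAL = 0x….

VAL = 0x64

0: ✓ CMP  NZCV=0011
1: · MOVGE
2: · MOVGT
3: · ADDLS
4: ✓ CMP  NZCV=1001
5: · SUBVC
6: · ADDPL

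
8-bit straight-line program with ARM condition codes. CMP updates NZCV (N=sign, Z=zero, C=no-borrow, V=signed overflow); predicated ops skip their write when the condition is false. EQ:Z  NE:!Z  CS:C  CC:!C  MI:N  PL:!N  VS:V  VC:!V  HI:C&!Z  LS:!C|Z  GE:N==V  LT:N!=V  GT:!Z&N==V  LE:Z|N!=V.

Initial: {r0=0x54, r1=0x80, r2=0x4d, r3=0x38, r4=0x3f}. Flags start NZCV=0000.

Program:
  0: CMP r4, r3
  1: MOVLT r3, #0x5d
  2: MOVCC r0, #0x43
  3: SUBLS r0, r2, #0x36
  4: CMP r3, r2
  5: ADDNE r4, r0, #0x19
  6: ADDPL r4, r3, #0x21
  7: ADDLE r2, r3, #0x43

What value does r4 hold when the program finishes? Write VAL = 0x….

0: ✓ CMP  NZCV=0010
1: · MOVLT
2: · MOVCC
3: · SUBLS
4: ✓ CMP  NZCV=1000
5: ✓ ADDNE  r4←0x6d
6: · ADDPL
7: ✓ ADDLE  r2←0x7b

VAL = 0x6d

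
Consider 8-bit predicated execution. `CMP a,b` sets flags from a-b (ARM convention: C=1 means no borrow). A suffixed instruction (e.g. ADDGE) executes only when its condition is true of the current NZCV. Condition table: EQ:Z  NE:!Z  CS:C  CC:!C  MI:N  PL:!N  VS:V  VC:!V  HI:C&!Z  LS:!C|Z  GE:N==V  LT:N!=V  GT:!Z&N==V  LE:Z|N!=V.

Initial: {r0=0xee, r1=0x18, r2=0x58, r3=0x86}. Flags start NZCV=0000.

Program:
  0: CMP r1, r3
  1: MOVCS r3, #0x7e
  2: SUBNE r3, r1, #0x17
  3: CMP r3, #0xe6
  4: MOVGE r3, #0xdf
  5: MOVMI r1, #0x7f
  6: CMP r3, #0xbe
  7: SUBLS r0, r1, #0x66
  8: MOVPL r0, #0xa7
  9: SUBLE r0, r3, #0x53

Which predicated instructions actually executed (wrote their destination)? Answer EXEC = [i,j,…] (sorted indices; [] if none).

0: ✓ CMP  NZCV=1001
1: · MOVCS
2: ✓ SUBNE  r3←0x01
3: ✓ CMP  NZCV=0000
4: ✓ MOVGE  r3←0xdf
5: · MOVMI
6: ✓ CMP  NZCV=0010
7: · SUBLS
8: ✓ MOVPL  r0←0xa7
9: · SUBLE

EXEC = [2,4,8]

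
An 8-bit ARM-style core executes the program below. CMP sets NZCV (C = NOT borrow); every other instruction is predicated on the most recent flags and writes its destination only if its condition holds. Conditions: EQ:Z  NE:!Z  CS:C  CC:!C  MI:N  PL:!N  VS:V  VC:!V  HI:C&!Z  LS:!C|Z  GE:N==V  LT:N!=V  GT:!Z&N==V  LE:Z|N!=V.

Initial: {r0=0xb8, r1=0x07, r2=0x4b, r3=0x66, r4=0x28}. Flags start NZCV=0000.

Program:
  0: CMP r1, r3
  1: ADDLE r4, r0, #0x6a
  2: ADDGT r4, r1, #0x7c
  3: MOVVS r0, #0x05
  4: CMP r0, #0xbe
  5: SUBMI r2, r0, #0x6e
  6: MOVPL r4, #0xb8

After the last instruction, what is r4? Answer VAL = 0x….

[0] flags=1000 → (cmp)
[1] flags=1000 LE?T → r4=0x22
[2] flags=1000 GT?F → skip
[3] flags=1000 VS?F → skip
[4] flags=1000 → (cmp)
[5] flags=1000 MI?T → r2=0x4a
[6] flags=1000 PL?F → skip

VAL = 0x22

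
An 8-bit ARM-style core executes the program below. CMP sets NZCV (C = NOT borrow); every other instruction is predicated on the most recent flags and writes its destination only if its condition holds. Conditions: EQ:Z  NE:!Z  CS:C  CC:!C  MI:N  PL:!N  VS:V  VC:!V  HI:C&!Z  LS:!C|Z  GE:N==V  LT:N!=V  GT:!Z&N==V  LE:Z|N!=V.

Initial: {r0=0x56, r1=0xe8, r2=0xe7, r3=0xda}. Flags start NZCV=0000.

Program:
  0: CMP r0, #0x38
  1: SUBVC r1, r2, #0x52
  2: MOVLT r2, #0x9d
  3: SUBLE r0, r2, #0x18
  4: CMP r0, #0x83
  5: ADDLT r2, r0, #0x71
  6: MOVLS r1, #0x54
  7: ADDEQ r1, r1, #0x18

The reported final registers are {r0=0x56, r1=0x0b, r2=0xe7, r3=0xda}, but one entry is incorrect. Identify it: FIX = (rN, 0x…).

FIX = (r1, 0x54)

0: ✓ CMP  NZCV=0010
1: ✓ SUBVC  r1←0x95
2: · MOVLT
3: · SUBLE
4: ✓ CMP  NZCV=1001
5: · ADDLT
6: ✓ MOVLS  r1←0x54
7: · ADDEQ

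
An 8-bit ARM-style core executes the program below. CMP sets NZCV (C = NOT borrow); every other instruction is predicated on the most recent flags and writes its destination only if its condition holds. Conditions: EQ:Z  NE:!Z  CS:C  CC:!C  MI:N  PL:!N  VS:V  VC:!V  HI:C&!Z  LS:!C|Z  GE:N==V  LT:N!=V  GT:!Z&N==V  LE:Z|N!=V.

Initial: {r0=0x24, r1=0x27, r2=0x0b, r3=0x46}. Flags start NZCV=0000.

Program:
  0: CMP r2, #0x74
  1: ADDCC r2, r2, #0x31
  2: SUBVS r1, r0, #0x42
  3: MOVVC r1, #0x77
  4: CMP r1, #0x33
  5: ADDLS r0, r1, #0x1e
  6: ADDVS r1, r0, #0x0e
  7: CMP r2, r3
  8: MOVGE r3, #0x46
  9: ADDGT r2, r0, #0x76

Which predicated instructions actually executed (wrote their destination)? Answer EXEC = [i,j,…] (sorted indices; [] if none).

0: ✓ CMP  NZCV=1000
1: ✓ ADDCC  r2←0x3c
2: · SUBVS
3: ✓ MOVVC  r1←0x77
4: ✓ CMP  NZCV=0010
5: · ADDLS
6: · ADDVS
7: ✓ CMP  NZCV=1000
8: · MOVGE
9: · ADDGT

EXEC = [1,3]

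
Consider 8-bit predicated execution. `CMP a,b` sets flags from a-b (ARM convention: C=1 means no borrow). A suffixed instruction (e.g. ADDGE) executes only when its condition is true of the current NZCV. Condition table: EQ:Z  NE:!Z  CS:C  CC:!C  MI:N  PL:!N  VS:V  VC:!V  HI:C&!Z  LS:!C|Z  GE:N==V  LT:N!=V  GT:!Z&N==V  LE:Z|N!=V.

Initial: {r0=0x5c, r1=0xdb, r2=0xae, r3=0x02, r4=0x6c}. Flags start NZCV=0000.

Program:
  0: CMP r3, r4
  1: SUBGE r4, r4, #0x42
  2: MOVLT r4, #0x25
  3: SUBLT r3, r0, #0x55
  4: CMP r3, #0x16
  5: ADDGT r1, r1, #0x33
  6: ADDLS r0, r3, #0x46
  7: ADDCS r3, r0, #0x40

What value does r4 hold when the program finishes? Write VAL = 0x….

VAL = 0x25

[0] flags=1000 → (cmp)
[1] flags=1000 GE?F → skip
[2] flags=1000 LT?T → r4=0x25
[3] flags=1000 LT?T → r3=0x07
[4] flags=1000 → (cmp)
[5] flags=1000 GT?F → skip
[6] flags=1000 LS?T → r0=0x4d
[7] flags=1000 CS?F → skip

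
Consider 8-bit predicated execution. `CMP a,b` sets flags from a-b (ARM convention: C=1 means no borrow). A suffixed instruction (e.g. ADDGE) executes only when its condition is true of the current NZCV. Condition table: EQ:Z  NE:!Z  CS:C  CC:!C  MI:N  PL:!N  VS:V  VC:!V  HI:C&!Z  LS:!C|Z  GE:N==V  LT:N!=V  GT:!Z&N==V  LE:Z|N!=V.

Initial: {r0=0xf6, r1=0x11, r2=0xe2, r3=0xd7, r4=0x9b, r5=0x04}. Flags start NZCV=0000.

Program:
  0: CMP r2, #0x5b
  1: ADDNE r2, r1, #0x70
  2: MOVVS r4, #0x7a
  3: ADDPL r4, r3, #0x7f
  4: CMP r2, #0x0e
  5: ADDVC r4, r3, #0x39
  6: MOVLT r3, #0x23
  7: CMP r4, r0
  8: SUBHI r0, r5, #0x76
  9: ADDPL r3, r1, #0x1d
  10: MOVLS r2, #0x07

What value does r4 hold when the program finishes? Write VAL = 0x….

VAL = 0x9b

0: ✓ CMP  NZCV=1010
1: ✓ ADDNE  r2←0x81
2: · MOVVS
3: · ADDPL
4: ✓ CMP  NZCV=0011
5: · ADDVC
6: ✓ MOVLT  r3←0x23
7: ✓ CMP  NZCV=1000
8: · SUBHI
9: · ADDPL
10: ✓ MOVLS  r2←0x07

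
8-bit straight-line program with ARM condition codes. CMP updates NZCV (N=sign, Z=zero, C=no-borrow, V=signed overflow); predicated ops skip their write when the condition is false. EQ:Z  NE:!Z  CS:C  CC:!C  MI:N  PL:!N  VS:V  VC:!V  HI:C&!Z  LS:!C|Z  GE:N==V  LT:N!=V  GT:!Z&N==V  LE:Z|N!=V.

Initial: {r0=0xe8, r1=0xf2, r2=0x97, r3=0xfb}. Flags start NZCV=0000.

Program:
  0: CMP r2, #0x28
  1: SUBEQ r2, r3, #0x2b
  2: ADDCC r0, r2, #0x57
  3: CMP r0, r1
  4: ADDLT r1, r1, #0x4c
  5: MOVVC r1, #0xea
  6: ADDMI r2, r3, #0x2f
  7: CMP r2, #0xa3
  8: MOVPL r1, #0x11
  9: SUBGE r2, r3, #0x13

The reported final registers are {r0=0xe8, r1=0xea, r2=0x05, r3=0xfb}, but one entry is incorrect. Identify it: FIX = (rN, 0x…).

FIX = (r2, 0xe8)

0: ✓ CMP  NZCV=0011
1: · SUBEQ
2: · ADDCC
3: ✓ CMP  NZCV=1000
4: ✓ ADDLT  r1←0x3e
5: ✓ MOVVC  r1←0xea
6: ✓ ADDMI  r2←0x2a
7: ✓ CMP  NZCV=1001
8: · MOVPL
9: ✓ SUBGE  r2←0xe8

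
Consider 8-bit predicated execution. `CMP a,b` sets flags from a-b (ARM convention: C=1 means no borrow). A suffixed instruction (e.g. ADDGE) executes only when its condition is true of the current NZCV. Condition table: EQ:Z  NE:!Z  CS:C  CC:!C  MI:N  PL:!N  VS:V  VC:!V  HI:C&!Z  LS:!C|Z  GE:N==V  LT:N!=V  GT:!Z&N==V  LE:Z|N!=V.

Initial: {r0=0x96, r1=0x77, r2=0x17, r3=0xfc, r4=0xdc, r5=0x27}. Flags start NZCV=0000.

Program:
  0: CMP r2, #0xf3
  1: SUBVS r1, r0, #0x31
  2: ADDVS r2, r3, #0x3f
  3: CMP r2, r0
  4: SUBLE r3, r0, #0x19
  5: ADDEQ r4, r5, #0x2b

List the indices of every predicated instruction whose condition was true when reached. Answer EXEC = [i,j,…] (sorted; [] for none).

EXEC = []

[0] flags=0000 → (cmp)
[1] flags=0000 VS?F → skip
[2] flags=0000 VS?F → skip
[3] flags=1001 → (cmp)
[4] flags=1001 LE?F → skip
[5] flags=1001 EQ?F → skip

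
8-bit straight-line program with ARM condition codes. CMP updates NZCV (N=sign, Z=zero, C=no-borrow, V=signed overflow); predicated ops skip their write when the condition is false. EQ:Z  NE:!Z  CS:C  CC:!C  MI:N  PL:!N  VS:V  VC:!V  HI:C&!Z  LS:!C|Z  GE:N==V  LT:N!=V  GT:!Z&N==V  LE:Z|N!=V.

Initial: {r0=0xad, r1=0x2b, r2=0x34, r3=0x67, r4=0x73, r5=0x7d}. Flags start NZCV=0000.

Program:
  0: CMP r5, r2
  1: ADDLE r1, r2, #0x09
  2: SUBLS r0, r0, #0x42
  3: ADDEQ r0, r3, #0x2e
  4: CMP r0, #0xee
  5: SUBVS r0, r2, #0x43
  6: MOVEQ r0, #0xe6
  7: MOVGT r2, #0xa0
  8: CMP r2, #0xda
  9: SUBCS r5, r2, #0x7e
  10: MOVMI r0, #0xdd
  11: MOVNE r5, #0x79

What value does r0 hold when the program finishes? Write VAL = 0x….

VAL = 0xad

[0] flags=0010 → (cmp)
[1] flags=0010 LE?F → skip
[2] flags=0010 LS?F → skip
[3] flags=0010 EQ?F → skip
[4] flags=1000 → (cmp)
[5] flags=1000 VS?F → skip
[6] flags=1000 EQ?F → skip
[7] flags=1000 GT?F → skip
[8] flags=0000 → (cmp)
[9] flags=0000 CS?F → skip
[10] flags=0000 MI?F → skip
[11] flags=0000 NE?T → r5=0x79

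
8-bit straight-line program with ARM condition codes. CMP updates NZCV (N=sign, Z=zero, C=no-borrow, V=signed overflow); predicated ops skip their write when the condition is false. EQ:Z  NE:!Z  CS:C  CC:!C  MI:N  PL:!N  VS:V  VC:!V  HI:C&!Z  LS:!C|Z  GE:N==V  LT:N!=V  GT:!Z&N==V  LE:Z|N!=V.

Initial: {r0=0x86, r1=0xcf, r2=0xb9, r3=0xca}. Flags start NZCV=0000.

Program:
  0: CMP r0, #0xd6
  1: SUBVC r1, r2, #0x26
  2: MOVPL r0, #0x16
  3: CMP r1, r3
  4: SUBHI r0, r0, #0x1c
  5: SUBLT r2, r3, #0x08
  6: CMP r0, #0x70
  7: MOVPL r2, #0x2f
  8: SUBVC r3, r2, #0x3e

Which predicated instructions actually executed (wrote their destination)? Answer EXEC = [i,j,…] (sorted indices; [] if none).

EXEC = [1,5,7]

0: ✓ CMP  NZCV=1000
1: ✓ SUBVC  r1←0x93
2: · MOVPL
3: ✓ CMP  NZCV=1000
4: · SUBHI
5: ✓ SUBLT  r2←0xc2
6: ✓ CMP  NZCV=0011
7: ✓ MOVPL  r2←0x2f
8: · SUBVC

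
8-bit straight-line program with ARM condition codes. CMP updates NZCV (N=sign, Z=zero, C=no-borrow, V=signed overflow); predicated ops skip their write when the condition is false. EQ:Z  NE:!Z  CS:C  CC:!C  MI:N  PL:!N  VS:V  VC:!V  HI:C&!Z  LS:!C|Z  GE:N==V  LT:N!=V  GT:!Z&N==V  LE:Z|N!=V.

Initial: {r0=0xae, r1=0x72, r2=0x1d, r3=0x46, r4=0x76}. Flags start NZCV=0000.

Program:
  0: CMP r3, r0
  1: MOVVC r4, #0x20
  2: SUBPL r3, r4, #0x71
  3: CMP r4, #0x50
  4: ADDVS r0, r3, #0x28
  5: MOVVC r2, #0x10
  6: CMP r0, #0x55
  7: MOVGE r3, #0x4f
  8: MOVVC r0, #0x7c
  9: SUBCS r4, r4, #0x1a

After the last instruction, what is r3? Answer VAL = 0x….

[0] flags=1001 → (cmp)
[1] flags=1001 VC?F → skip
[2] flags=1001 PL?F → skip
[3] flags=0010 → (cmp)
[4] flags=0010 VS?F → skip
[5] flags=0010 VC?T → r2=0x10
[6] flags=0011 → (cmp)
[7] flags=0011 GE?F → skip
[8] flags=0011 VC?F → skip
[9] flags=0011 CS?T → r4=0x5c

VAL = 0x46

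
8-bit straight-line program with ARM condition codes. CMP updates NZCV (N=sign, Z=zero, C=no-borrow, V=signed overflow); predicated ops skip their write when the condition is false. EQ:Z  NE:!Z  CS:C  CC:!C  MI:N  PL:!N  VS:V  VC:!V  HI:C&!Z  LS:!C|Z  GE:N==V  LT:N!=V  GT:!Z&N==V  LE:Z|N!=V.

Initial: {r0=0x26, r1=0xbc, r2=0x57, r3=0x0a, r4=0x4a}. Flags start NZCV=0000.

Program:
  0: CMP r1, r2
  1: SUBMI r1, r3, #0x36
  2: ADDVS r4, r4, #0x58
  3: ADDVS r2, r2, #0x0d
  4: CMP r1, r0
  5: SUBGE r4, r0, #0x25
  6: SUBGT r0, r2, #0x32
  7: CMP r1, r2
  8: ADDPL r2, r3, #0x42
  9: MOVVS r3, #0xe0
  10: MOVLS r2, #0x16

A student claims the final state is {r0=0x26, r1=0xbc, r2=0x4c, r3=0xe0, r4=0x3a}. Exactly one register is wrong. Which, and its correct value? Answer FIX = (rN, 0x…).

[0] flags=0011 → (cmp)
[1] flags=0011 MI?F → skip
[2] flags=0011 VS?T → r4=0xa2
[3] flags=0011 VS?T → r2=0x64
[4] flags=1010 → (cmp)
[5] flags=1010 GE?F → skip
[6] flags=1010 GT?F → skip
[7] flags=0011 → (cmp)
[8] flags=0011 PL?T → r2=0x4c
[9] flags=0011 VS?T → r3=0xe0
[10] flags=0011 LS?F → skip

FIX = (r4, 0xa2)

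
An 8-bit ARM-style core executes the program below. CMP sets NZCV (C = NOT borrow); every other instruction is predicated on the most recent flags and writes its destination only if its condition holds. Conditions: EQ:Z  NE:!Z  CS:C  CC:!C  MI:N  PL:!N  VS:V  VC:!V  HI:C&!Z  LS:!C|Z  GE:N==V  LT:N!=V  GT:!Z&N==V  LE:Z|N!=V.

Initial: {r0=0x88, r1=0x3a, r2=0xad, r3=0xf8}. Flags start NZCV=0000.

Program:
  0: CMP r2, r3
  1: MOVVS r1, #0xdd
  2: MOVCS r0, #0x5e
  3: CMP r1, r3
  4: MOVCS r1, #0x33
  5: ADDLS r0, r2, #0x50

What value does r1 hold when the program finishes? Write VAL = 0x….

[0] flags=1000 → (cmp)
[1] flags=1000 VS?F → skip
[2] flags=1000 CS?F → skip
[3] flags=0000 → (cmp)
[4] flags=0000 CS?F → skip
[5] flags=0000 LS?T → r0=0xfd

VAL = 0x3a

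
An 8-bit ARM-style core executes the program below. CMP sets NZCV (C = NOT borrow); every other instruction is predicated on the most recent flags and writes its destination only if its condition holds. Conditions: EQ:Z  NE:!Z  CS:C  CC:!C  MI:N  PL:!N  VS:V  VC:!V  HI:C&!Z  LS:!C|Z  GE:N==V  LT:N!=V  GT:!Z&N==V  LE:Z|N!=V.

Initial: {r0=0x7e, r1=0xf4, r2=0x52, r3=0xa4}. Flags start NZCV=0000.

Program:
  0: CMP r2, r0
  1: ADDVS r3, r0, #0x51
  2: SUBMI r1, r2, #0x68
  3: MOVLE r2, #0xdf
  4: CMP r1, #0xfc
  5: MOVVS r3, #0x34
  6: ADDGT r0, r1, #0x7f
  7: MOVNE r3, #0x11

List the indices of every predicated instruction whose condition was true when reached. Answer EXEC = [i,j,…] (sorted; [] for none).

[0] flags=1000 → (cmp)
[1] flags=1000 VS?F → skip
[2] flags=1000 MI?T → r1=0xea
[3] flags=1000 LE?T → r2=0xdf
[4] flags=1000 → (cmp)
[5] flags=1000 VS?F → skip
[6] flags=1000 GT?F → skip
[7] flags=1000 NE?T → r3=0x11

EXEC = [2,3,7]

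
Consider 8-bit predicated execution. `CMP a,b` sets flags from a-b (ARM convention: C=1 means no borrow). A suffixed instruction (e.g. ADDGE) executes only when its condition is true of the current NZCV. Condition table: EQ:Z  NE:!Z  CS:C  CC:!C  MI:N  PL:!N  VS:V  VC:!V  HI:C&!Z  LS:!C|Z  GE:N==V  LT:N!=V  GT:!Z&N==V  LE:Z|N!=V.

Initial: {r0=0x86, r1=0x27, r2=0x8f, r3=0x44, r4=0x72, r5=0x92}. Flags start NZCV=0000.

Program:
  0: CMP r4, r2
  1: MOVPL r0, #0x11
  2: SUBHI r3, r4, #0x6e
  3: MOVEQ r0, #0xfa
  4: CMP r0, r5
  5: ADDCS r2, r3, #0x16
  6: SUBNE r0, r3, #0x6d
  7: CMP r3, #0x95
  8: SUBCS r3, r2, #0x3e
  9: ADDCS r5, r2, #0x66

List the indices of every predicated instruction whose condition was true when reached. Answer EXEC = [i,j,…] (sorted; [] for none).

0: ✓ CMP  NZCV=1001
1: · MOVPL
2: · SUBHI
3: · MOVEQ
4: ✓ CMP  NZCV=1000
5: · ADDCS
6: ✓ SUBNE  r0←0xd7
7: ✓ CMP  NZCV=1001
8: · SUBCS
9: · ADDCS

EXEC = [6]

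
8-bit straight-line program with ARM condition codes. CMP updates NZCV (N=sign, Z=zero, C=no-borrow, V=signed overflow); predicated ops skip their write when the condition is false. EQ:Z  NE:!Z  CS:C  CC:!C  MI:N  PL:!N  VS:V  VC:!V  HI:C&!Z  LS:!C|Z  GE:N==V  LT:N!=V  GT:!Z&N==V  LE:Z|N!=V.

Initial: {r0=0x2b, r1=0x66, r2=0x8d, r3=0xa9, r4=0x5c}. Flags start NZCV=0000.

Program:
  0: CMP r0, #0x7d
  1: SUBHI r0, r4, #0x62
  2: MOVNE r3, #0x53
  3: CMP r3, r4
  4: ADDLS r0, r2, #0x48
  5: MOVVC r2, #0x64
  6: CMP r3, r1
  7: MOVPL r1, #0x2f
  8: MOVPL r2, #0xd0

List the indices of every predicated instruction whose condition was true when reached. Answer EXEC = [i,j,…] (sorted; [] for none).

EXEC = [2,4,5]

[0] flags=1000 → (cmp)
[1] flags=1000 HI?F → skip
[2] flags=1000 NE?T → r3=0x53
[3] flags=1000 → (cmp)
[4] flags=1000 LS?T → r0=0xd5
[5] flags=1000 VC?T → r2=0x64
[6] flags=1000 → (cmp)
[7] flags=1000 PL?F → skip
[8] flags=1000 PL?F → skip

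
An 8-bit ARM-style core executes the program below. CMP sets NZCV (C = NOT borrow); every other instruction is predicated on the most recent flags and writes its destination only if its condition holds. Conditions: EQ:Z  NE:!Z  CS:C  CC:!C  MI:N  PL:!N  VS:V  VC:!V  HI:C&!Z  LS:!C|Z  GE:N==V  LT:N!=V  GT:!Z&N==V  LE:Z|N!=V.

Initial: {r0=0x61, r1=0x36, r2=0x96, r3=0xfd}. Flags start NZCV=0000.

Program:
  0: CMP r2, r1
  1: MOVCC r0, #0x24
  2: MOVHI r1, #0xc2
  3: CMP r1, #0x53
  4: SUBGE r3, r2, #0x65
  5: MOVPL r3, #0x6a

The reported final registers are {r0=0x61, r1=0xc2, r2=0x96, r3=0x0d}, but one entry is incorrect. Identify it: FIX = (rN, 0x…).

FIX = (r3, 0x6a)

[0] flags=0011 → (cmp)
[1] flags=0011 CC?F → skip
[2] flags=0011 HI?T → r1=0xc2
[3] flags=0011 → (cmp)
[4] flags=0011 GE?F → skip
[5] flags=0011 PL?T → r3=0x6a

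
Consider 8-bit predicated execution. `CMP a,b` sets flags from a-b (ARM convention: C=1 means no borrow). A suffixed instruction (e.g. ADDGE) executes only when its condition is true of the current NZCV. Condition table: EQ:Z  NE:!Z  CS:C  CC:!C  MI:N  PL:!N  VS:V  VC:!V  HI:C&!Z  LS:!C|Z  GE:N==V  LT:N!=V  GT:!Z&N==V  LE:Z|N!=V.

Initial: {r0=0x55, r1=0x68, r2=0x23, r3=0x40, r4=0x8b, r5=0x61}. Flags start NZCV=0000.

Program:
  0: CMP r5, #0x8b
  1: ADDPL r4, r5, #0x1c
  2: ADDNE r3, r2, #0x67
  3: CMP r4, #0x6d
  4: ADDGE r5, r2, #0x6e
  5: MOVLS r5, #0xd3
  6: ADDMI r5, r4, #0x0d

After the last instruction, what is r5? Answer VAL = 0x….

VAL = 0x61

[0] flags=1001 → (cmp)
[1] flags=1001 PL?F → skip
[2] flags=1001 NE?T → r3=0x8a
[3] flags=0011 → (cmp)
[4] flags=0011 GE?F → skip
[5] flags=0011 LS?F → skip
[6] flags=0011 MI?F → skip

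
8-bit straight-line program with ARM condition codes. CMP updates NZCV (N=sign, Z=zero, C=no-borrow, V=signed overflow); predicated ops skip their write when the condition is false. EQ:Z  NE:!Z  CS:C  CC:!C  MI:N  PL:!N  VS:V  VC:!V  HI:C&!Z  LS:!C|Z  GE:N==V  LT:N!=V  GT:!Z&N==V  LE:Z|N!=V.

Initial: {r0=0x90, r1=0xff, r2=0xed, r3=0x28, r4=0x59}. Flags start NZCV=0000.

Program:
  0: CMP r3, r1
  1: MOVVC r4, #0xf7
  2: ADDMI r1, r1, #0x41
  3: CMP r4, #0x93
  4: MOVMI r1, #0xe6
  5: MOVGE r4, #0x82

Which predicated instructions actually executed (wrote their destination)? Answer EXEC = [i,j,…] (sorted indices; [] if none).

EXEC = [1,5]

0: ✓ CMP  NZCV=0000
1: ✓ MOVVC  r4←0xf7
2: · ADDMI
3: ✓ CMP  NZCV=0010
4: · MOVMI
5: ✓ MOVGE  r4←0x82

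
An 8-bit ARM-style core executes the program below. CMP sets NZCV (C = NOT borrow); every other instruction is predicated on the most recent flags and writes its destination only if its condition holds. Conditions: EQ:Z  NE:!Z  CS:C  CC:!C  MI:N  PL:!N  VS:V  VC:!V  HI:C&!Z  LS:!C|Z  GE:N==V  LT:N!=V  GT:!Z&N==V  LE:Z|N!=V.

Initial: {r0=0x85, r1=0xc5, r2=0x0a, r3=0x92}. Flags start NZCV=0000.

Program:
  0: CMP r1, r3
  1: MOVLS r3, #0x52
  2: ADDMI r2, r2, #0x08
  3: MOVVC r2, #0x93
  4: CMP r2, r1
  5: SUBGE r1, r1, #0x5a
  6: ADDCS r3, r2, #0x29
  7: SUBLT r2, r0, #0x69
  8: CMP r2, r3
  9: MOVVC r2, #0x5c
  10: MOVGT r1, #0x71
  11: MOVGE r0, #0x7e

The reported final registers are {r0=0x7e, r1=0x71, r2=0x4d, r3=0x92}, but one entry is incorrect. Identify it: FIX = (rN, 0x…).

FIX = (r2, 0x1c)

0: ✓ CMP  NZCV=0010
1: · MOVLS
2: · ADDMI
3: ✓ MOVVC  r2←0x93
4: ✓ CMP  NZCV=1000
5: · SUBGE
6: · ADDCS
7: ✓ SUBLT  r2←0x1c
8: ✓ CMP  NZCV=1001
9: · MOVVC
10: ✓ MOVGT  r1←0x71
11: ✓ MOVGE  r0←0x7e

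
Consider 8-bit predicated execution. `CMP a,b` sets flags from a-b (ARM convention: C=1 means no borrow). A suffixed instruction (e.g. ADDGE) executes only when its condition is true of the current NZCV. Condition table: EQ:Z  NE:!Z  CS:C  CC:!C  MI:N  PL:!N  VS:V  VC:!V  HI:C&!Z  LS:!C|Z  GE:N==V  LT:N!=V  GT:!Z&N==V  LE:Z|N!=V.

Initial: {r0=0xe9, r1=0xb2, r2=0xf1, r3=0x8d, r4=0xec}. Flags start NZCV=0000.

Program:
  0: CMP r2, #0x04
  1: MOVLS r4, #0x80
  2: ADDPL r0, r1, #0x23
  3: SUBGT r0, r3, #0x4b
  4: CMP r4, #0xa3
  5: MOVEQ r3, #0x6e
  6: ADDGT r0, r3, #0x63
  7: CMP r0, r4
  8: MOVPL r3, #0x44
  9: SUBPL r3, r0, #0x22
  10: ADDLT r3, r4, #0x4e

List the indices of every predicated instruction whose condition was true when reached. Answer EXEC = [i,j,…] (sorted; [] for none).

[0] flags=1010 → (cmp)
[1] flags=1010 LS?F → skip
[2] flags=1010 PL?F → skip
[3] flags=1010 GT?F → skip
[4] flags=0010 → (cmp)
[5] flags=0010 EQ?F → skip
[6] flags=0010 GT?T → r0=0xf0
[7] flags=0010 → (cmp)
[8] flags=0010 PL?T → r3=0x44
[9] flags=0010 PL?T → r3=0xce
[10] flags=0010 LT?F → skip

EXEC = [6,8,9]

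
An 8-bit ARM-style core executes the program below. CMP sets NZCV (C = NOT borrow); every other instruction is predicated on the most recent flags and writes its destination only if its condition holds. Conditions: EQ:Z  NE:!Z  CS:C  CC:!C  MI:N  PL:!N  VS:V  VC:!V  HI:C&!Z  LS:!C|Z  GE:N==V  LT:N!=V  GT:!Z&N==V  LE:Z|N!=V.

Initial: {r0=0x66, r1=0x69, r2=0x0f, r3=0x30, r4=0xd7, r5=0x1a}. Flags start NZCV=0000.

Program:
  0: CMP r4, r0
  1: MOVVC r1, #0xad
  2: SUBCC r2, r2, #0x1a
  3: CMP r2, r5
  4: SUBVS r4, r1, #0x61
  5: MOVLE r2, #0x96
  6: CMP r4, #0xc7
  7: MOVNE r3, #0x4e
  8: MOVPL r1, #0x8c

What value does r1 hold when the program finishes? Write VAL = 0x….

VAL = 0x8c

0: ✓ CMP  NZCV=0011
1: · MOVVC
2: · SUBCC
3: ✓ CMP  NZCV=1000
4: · SUBVS
5: ✓ MOVLE  r2←0x96
6: ✓ CMP  NZCV=0010
7: ✓ MOVNE  r3←0x4e
8: ✓ MOVPL  r1←0x8c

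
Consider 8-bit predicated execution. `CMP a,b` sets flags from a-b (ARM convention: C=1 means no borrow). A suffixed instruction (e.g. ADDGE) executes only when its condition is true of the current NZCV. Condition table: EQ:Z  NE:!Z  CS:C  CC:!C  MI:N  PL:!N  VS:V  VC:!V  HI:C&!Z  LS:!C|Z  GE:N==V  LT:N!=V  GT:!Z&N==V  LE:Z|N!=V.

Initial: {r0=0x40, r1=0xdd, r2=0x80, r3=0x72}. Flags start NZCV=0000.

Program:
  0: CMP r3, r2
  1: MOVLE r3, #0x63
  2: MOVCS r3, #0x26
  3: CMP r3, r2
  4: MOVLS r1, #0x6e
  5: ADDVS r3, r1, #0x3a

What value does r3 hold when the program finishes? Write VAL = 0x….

VAL = 0xa8

[0] flags=1001 → (cmp)
[1] flags=1001 LE?F → skip
[2] flags=1001 CS?F → skip
[3] flags=1001 → (cmp)
[4] flags=1001 LS?T → r1=0x6e
[5] flags=1001 VS?T → r3=0xa8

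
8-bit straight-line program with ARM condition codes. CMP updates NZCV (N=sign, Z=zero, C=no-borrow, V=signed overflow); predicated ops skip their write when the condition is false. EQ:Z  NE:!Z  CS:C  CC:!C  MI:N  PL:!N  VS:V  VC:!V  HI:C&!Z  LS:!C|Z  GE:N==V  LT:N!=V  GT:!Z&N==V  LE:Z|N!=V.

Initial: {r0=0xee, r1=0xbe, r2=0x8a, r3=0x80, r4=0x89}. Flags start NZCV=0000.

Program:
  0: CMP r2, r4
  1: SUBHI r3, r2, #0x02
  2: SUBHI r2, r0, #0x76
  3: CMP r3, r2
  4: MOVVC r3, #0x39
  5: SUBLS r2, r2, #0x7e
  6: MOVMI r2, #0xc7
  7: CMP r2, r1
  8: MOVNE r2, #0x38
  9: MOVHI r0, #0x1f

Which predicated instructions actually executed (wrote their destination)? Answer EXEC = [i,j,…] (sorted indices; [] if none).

EXEC = [1,2,8]

0: ✓ CMP  NZCV=0010
1: ✓ SUBHI  r3←0x88
2: ✓ SUBHI  r2←0x78
3: ✓ CMP  NZCV=0011
4: · MOVVC
5: · SUBLS
6: · MOVMI
7: ✓ CMP  NZCV=1001
8: ✓ MOVNE  r2←0x38
9: · MOVHI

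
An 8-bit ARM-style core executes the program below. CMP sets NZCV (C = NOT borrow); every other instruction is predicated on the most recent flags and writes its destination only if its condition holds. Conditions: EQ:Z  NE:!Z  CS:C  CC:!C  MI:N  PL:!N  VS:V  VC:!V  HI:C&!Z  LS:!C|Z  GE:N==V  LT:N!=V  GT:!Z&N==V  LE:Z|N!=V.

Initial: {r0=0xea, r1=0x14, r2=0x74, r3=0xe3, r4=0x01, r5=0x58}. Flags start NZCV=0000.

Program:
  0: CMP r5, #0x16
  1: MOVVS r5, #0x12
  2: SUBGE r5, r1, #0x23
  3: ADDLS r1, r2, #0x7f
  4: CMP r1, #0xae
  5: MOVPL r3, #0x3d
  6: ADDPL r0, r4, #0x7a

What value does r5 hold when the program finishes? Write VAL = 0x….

[0] flags=0010 → (cmp)
[1] flags=0010 VS?F → skip
[2] flags=0010 GE?T → r5=0xf1
[3] flags=0010 LS?F → skip
[4] flags=0000 → (cmp)
[5] flags=0000 PL?T → r3=0x3d
[6] flags=0000 PL?T → r0=0x7b

VAL = 0xf1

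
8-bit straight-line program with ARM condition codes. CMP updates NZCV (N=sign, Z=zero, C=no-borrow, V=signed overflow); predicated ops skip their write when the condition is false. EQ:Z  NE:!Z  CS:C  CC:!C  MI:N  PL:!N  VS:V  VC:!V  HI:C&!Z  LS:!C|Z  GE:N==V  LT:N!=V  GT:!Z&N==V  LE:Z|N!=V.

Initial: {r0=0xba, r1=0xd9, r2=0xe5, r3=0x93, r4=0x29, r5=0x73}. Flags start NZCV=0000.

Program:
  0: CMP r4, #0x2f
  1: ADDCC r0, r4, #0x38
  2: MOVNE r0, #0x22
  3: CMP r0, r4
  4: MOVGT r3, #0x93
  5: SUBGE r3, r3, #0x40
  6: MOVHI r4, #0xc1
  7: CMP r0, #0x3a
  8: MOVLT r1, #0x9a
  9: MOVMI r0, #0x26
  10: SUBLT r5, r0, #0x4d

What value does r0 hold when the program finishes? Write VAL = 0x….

VAL = 0x26

0: ✓ CMP  NZCV=1000
1: ✓ ADDCC  r0←0x61
2: ✓ MOVNE  r0←0x22
3: ✓ CMP  NZCV=1000
4: · MOVGT
5: · SUBGE
6: · MOVHI
7: ✓ CMP  NZCV=1000
8: ✓ MOVLT  r1←0x9a
9: ✓ MOVMI  r0←0x26
10: ✓ SUBLT  r5←0xd9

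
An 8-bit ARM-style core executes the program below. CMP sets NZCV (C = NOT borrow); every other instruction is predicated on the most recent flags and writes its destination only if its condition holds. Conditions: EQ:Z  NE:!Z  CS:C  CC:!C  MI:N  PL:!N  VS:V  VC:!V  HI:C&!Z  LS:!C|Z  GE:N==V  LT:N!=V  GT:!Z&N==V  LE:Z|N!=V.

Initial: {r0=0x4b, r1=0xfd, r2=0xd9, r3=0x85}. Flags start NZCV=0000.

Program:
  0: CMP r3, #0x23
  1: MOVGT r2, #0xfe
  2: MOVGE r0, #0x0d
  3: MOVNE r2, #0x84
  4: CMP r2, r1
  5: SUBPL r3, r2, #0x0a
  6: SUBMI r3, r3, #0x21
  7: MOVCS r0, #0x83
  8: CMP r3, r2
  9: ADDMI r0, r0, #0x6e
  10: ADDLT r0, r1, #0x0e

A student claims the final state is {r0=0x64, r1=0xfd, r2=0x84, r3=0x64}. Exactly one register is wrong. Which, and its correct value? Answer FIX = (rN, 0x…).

FIX = (r0, 0xb9)

0: ✓ CMP  NZCV=0011
1: · MOVGT
2: · MOVGE
3: ✓ MOVNE  r2←0x84
4: ✓ CMP  NZCV=1000
5: · SUBPL
6: ✓ SUBMI  r3←0x64
7: · MOVCS
8: ✓ CMP  NZCV=1001
9: ✓ ADDMI  r0←0xb9
10: · ADDLT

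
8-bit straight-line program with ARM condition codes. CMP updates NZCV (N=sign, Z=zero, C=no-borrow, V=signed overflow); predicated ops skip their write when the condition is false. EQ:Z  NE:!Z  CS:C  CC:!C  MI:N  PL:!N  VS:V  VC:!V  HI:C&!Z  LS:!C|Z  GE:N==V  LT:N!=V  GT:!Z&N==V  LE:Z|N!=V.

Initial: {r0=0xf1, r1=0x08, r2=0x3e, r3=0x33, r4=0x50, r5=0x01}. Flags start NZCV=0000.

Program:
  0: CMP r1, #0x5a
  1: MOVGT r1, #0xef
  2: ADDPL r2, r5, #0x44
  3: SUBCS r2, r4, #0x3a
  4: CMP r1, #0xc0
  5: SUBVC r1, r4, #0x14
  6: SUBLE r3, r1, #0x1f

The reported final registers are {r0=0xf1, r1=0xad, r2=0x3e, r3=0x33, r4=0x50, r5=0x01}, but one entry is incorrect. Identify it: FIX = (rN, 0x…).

0: ✓ CMP  NZCV=1000
1: · MOVGT
2: · ADDPL
3: · SUBCS
4: ✓ CMP  NZCV=0000
5: ✓ SUBVC  r1←0x3c
6: · SUBLE

FIX = (r1, 0x3c)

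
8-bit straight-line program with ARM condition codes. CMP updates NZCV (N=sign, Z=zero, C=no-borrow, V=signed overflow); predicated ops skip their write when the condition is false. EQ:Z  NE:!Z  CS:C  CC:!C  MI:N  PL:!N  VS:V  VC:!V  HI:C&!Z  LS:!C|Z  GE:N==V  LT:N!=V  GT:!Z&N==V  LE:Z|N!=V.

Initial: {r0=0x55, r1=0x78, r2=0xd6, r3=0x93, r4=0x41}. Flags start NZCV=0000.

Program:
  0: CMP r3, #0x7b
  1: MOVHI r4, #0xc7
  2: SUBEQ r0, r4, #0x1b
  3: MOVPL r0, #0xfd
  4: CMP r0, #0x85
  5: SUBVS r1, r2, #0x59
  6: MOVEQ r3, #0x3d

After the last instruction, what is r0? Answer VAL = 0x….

VAL = 0xfd

[0] flags=0011 → (cmp)
[1] flags=0011 HI?T → r4=0xc7
[2] flags=0011 EQ?F → skip
[3] flags=0011 PL?T → r0=0xfd
[4] flags=0010 → (cmp)
[5] flags=0010 VS?F → skip
[6] flags=0010 EQ?F → skip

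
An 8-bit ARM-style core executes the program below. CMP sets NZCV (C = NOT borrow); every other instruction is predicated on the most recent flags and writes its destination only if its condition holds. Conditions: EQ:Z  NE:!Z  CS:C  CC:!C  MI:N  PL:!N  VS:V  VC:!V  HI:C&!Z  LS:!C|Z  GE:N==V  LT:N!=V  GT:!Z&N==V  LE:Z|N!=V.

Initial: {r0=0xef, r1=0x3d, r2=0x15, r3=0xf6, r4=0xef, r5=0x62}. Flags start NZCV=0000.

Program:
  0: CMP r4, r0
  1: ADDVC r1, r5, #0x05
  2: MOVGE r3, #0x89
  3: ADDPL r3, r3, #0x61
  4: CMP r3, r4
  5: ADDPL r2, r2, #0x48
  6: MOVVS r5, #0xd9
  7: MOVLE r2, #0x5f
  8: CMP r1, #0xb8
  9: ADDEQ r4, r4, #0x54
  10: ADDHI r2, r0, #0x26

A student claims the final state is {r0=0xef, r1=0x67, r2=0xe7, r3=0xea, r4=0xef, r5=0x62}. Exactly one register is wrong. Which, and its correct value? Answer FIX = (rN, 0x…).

FIX = (r2, 0x5f)

0: ✓ CMP  NZCV=0110
1: ✓ ADDVC  r1←0x67
2: ✓ MOVGE  r3←0x89
3: ✓ ADDPL  r3←0xea
4: ✓ CMP  NZCV=1000
5: · ADDPL
6: · MOVVS
7: ✓ MOVLE  r2←0x5f
8: ✓ CMP  NZCV=1001
9: · ADDEQ
10: · ADDHI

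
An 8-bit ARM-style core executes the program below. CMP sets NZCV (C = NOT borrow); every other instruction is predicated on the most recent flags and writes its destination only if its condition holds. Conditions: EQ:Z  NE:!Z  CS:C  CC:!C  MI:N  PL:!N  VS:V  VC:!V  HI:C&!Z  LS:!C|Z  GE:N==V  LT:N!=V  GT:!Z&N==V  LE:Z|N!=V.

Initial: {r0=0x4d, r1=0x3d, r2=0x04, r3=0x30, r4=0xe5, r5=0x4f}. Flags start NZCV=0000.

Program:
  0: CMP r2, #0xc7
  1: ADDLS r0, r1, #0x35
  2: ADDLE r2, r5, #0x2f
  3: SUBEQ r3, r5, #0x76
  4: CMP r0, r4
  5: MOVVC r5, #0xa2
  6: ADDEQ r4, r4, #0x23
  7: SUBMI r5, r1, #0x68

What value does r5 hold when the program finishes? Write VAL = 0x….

VAL = 0xd5

[0] flags=0000 → (cmp)
[1] flags=0000 LS?T → r0=0x72
[2] flags=0000 LE?F → skip
[3] flags=0000 EQ?F → skip
[4] flags=1001 → (cmp)
[5] flags=1001 VC?F → skip
[6] flags=1001 EQ?F → skip
[7] flags=1001 MI?T → r5=0xd5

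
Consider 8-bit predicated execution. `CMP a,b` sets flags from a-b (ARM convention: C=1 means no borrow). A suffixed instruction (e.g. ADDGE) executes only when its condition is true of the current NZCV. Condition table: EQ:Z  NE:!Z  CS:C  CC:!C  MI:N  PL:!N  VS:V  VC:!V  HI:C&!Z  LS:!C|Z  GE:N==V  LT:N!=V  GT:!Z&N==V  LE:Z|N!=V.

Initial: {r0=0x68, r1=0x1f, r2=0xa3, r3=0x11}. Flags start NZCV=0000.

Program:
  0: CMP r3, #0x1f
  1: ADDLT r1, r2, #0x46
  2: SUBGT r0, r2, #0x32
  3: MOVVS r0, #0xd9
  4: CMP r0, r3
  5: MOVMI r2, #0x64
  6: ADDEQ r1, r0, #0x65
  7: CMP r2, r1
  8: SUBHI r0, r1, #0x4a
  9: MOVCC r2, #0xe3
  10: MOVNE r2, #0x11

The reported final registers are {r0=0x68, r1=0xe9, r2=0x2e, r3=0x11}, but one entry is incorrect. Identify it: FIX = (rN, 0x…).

FIX = (r2, 0x11)

0: ✓ CMP  NZCV=1000
1: ✓ ADDLT  r1←0xe9
2: · SUBGT
3: · MOVVS
4: ✓ CMP  NZCV=0010
5: · MOVMI
6: · ADDEQ
7: ✓ CMP  NZCV=1000
8: · SUBHI
9: ✓ MOVCC  r2←0xe3
10: ✓ MOVNE  r2←0x11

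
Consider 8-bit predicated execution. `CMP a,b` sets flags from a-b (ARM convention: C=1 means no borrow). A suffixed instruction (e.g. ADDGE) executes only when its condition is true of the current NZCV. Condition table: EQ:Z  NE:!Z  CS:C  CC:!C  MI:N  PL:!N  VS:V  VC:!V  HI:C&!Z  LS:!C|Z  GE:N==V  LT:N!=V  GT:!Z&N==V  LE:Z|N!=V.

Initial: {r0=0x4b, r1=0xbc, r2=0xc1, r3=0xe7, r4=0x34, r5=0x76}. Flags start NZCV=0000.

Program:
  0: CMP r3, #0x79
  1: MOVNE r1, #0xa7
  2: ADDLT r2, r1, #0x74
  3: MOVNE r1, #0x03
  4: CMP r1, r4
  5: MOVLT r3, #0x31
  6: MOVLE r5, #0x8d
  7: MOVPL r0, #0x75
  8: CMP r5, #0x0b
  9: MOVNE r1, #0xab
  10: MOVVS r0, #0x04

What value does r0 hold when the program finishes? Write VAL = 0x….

[0] flags=0011 → (cmp)
[1] flags=0011 NE?T → r1=0xa7
[2] flags=0011 LT?T → r2=0x1b
[3] flags=0011 NE?T → r1=0x03
[4] flags=1000 → (cmp)
[5] flags=1000 LT?T → r3=0x31
[6] flags=1000 LE?T → r5=0x8d
[7] flags=1000 PL?F → skip
[8] flags=1010 → (cmp)
[9] flags=1010 NE?T → r1=0xab
[10] flags=1010 VS?F → skip

VAL = 0x4b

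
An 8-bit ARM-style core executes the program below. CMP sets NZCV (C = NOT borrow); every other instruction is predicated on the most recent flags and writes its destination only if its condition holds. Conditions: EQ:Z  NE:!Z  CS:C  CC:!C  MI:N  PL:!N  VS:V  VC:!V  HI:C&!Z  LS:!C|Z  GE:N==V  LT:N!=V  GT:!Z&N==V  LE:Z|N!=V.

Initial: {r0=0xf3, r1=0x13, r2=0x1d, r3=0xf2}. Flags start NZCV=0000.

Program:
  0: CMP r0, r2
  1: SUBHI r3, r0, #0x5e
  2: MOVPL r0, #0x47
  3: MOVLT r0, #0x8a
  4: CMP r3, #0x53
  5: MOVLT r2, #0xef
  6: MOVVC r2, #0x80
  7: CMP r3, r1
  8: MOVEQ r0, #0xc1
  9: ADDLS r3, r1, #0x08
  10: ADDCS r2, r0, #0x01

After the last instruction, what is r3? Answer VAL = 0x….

VAL = 0x95

[0] flags=1010 → (cmp)
[1] flags=1010 HI?T → r3=0x95
[2] flags=1010 PL?F → skip
[3] flags=1010 LT?T → r0=0x8a
[4] flags=0011 → (cmp)
[5] flags=0011 LT?T → r2=0xef
[6] flags=0011 VC?F → skip
[7] flags=1010 → (cmp)
[8] flags=1010 EQ?F → skip
[9] flags=1010 LS?F → skip
[10] flags=1010 CS?T → r2=0x8b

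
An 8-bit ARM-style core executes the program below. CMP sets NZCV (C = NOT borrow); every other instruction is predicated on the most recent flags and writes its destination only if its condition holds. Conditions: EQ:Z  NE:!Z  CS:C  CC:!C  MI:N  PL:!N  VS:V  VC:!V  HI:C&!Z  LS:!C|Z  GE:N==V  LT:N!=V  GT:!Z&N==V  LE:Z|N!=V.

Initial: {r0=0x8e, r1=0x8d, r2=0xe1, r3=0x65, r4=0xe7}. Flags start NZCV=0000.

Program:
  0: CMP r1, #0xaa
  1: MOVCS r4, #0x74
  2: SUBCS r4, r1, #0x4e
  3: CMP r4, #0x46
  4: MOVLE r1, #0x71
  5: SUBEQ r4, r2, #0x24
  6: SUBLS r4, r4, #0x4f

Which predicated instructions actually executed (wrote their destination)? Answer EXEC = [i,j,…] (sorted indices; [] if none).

0: ✓ CMP  NZCV=1000
1: · MOVCS
2: · SUBCS
3: ✓ CMP  NZCV=1010
4: ✓ MOVLE  r1←0x71
5: · SUBEQ
6: · SUBLS

EXEC = [4]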